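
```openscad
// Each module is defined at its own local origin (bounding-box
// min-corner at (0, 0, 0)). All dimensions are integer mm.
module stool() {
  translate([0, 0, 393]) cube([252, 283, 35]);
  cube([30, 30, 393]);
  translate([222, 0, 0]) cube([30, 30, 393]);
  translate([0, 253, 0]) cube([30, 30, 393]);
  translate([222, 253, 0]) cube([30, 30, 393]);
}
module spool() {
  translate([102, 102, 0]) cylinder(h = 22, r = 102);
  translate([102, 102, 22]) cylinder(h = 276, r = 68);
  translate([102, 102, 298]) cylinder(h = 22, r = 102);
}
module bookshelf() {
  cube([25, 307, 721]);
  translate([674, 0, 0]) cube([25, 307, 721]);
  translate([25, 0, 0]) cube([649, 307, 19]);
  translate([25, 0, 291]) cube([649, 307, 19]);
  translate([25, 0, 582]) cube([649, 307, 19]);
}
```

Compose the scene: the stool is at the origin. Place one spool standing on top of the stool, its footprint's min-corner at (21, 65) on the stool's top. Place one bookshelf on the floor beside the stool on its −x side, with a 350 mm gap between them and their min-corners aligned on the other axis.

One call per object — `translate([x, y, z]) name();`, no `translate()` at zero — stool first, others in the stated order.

stool();
translate([21, 65, 428]) spool();
translate([-1049, 0, 0]) bookshelf();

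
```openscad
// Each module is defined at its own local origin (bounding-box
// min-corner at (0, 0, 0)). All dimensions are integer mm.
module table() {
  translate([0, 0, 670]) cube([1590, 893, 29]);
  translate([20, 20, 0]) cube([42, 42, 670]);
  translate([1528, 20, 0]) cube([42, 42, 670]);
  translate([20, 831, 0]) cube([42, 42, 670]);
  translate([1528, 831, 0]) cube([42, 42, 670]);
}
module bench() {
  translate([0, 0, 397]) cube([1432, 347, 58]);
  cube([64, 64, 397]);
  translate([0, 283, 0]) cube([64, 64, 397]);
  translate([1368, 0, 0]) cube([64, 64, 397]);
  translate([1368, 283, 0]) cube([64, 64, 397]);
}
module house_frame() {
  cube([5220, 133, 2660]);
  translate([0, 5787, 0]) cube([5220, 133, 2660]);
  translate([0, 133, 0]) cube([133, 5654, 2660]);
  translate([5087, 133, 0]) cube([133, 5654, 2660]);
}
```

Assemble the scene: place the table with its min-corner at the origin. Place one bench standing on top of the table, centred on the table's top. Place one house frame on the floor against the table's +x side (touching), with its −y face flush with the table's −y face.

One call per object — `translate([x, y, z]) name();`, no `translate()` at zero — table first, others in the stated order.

table();
translate([79, 273, 699]) bench();
translate([1590, 0, 0]) house_frame();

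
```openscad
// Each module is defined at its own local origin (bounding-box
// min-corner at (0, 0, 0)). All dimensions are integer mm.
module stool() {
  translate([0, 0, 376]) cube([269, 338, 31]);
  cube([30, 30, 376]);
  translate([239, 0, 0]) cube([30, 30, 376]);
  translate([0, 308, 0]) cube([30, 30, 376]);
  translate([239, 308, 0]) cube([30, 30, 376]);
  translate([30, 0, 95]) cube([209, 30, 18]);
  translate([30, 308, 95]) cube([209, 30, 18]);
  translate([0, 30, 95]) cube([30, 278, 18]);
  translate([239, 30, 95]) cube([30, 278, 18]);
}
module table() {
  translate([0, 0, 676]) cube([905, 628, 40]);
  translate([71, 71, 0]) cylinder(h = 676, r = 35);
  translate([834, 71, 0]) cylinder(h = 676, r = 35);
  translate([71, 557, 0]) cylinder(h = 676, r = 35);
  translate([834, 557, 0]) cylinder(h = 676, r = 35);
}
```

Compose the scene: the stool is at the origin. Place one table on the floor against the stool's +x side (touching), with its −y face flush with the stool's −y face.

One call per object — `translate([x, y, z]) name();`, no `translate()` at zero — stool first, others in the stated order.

stool();
translate([269, 0, 0]) table();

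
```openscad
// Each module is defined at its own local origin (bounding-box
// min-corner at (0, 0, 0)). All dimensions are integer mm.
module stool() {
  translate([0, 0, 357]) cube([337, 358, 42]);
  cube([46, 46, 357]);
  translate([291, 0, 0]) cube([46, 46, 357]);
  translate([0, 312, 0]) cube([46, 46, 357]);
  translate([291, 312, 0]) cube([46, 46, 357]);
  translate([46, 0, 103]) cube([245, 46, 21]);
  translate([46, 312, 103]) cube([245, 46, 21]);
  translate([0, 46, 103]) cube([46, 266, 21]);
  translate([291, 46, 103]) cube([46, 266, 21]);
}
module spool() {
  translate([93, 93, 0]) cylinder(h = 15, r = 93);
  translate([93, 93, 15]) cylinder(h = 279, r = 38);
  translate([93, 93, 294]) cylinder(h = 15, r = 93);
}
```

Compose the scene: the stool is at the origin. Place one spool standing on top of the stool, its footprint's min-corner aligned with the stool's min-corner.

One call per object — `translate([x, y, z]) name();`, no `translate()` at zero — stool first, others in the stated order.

stool();
translate([0, 0, 399]) spool();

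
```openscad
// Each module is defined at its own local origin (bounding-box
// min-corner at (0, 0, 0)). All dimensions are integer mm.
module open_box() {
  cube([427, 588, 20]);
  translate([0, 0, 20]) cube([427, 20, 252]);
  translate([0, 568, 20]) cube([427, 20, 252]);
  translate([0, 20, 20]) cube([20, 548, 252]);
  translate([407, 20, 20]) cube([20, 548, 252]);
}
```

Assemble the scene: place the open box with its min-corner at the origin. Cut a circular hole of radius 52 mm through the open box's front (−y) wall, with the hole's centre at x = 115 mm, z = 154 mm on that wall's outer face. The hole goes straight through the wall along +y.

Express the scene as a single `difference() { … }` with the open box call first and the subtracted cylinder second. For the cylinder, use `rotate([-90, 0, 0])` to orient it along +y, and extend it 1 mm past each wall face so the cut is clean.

difference() {
  open_box();
  translate([115, -1, 154]) rotate([-90, 0, 0]) cylinder(h = 22, r = 52);
}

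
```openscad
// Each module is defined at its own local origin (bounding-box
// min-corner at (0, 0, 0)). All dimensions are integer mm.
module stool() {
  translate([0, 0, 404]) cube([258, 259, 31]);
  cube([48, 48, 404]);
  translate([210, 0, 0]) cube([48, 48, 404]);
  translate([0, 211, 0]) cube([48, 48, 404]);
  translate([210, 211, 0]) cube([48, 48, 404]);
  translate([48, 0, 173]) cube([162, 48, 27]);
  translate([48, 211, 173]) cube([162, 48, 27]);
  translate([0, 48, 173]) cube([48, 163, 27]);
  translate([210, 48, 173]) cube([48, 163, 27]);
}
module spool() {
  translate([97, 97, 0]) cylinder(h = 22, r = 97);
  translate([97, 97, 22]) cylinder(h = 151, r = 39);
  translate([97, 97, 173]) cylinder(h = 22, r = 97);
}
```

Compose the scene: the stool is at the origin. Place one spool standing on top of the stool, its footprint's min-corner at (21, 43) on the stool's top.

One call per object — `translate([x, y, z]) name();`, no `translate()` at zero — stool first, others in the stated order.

stool();
translate([21, 43, 435]) spool();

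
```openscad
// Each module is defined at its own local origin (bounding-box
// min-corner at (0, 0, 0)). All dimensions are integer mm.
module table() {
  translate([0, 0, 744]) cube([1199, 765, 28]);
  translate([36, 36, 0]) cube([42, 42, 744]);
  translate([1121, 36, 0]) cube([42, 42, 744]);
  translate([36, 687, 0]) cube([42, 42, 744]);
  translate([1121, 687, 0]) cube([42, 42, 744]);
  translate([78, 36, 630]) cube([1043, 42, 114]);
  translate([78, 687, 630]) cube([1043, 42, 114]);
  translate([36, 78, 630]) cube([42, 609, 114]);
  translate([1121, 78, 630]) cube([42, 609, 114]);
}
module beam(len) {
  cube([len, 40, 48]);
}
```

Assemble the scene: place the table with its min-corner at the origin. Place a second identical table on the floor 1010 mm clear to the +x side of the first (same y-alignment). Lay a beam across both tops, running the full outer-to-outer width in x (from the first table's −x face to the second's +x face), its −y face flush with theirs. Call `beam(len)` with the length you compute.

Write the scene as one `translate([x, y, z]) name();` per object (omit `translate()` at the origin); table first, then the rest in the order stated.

table();
translate([2209, 0, 0]) table();
translate([0, 0, 772]) beam(3408);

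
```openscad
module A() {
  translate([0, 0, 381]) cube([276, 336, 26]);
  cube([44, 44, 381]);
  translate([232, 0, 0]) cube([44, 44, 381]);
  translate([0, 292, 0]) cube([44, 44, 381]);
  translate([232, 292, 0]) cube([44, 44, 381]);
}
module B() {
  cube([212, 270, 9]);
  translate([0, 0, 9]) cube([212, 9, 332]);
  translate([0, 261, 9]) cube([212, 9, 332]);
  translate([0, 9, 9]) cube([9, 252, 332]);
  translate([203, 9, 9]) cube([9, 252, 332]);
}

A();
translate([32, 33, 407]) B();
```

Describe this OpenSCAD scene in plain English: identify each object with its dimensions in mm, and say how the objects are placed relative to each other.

A is a four-legged stool. The seat is 276×336 mm, 26 mm thick, top at z = 407 mm. It stands on four square legs, each 44×44 mm in cross-section, from z = 0 to the seat underside, each flush with a corner of the seat.

B is an open storage box with external size 212×270×341 mm and wall thickness 9 mm (the base is also 9 mm thick). The base covers the whole footprint; the four walls stand on the base, with the y-facing walls full-width and the x-facing walls fitting between their inner faces.

The open box is on top of the stool, centred.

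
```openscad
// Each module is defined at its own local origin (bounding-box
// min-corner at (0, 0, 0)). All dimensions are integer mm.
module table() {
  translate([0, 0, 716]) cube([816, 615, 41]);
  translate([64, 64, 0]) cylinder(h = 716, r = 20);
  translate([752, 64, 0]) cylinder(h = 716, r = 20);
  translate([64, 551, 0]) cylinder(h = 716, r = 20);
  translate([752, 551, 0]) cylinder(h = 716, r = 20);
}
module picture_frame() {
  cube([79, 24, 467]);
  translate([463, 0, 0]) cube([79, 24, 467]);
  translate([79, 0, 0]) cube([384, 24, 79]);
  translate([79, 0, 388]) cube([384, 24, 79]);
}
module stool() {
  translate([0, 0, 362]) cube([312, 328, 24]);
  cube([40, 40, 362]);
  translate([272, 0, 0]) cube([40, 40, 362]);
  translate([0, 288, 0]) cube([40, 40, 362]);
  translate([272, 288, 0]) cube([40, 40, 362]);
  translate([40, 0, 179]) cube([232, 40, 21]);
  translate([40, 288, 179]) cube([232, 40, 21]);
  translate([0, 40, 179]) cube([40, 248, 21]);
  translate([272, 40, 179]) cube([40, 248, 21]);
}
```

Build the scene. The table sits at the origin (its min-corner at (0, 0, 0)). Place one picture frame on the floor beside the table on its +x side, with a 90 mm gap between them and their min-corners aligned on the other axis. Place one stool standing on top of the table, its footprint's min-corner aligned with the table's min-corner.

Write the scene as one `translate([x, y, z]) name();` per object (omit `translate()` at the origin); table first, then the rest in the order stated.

table();
translate([906, 0, 0]) picture_frame();
translate([0, 0, 757]) stool();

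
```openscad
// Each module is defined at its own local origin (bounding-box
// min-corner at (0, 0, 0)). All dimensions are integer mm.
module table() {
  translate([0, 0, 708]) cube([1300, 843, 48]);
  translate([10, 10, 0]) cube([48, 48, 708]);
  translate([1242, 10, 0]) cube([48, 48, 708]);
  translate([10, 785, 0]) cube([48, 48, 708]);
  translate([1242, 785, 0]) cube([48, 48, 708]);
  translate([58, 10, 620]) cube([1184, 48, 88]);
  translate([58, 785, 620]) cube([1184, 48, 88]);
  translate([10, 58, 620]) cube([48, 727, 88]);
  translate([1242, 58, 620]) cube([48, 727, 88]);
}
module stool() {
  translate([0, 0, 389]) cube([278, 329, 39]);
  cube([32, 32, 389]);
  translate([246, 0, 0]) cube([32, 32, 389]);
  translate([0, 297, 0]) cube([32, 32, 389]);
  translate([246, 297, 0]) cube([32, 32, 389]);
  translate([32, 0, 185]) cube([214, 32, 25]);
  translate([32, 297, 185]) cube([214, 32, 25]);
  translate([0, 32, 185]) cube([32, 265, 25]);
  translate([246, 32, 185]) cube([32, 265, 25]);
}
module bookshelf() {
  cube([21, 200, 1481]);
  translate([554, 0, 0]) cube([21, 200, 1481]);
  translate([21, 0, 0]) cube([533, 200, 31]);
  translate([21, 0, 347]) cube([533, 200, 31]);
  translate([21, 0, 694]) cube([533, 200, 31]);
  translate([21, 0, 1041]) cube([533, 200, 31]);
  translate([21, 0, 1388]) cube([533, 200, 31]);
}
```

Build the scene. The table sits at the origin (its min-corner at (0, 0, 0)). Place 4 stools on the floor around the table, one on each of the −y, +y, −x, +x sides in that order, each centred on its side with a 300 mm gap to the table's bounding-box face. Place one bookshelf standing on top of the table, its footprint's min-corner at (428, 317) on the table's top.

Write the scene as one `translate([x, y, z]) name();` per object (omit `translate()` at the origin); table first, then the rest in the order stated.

table();
translate([511, -629, 0]) stool();
translate([511, 1143, 0]) stool();
translate([-578, 257, 0]) stool();
translate([1600, 257, 0]) stool();
translate([428, 317, 756]) bookshelf();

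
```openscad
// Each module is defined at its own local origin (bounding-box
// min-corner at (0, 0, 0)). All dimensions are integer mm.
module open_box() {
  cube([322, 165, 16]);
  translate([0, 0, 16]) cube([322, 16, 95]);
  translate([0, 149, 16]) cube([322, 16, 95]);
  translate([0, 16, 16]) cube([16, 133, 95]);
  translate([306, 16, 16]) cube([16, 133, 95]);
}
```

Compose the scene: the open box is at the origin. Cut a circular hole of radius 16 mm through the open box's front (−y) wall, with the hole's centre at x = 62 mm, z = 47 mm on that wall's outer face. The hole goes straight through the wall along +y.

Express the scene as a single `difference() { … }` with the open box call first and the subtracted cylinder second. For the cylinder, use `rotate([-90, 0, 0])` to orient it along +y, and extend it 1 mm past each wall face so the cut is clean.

difference() {
  open_box();
  translate([62, -1, 47]) rotate([-90, 0, 0]) cylinder(h = 18, r = 16);
}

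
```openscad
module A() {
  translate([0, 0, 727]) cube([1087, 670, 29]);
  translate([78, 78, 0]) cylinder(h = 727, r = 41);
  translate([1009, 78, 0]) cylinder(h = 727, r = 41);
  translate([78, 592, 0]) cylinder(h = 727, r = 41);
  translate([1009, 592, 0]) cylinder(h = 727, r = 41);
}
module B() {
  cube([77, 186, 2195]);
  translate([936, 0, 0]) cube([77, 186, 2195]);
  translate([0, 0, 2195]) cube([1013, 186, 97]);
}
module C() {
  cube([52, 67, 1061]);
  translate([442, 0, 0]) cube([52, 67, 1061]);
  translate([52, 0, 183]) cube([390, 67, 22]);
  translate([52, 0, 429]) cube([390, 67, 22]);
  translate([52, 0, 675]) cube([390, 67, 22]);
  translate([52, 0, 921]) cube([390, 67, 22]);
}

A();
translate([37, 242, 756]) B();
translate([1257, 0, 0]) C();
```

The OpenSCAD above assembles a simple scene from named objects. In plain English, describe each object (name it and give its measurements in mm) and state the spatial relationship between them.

A is a table with a 1087×670 mm rectangular top, 29 mm thick, top surface at z = 756 mm, supported by four round legs of 82 mm diameter, each leg's bounding box inset 37 mm from the nearest pair of top edges, running from the floor.

B is a rectangular door frame: two vertical jambs of 77×186 mm section, 2195 mm tall, with a clear opening 859 mm wide between their inner faces. A header 97 mm tall and 186 mm deep lies on top of the jambs and spans the full outside width.

C is a wooden ladder with two side rails of 52×67 mm section and 1061 mm height, set 494 mm apart overall. Between them run 4 rectangular rungs (67 mm deep, 22 mm thick), front faces flush with the rails' −y face. The bottom of the first rung is 183 mm above the floor and each subsequent rung is 246 mm higher than the one below.

The door frame is on top of the table, centred. The ladder is on the floor beside the table on its +x side.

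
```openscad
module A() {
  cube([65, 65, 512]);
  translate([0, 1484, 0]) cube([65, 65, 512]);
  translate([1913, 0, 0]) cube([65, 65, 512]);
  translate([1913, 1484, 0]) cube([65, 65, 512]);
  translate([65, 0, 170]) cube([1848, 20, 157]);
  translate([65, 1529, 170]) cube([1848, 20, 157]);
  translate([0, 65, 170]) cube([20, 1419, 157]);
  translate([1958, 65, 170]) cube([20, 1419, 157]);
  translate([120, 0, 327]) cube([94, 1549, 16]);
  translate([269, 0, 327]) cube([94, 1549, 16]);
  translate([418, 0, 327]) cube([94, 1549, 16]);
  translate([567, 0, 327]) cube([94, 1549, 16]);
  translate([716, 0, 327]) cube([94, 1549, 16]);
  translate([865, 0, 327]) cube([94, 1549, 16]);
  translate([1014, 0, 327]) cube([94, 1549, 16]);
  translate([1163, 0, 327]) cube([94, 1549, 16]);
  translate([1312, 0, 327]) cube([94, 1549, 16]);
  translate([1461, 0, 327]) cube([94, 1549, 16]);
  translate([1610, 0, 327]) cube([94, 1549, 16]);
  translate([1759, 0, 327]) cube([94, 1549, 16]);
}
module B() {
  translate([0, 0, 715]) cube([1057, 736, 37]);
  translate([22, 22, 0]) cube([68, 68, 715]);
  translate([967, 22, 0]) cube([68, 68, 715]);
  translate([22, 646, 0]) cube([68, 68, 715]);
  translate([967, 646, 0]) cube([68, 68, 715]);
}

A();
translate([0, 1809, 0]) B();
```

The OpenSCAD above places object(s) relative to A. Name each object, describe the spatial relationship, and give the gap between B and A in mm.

A is a bed frame. B is a table. The table is on the floor beside the bed frame on its +y side. The gap between the table and the bed frame is 260 mm.

The table's nearest face is 260 mm from the bed frame's +y face.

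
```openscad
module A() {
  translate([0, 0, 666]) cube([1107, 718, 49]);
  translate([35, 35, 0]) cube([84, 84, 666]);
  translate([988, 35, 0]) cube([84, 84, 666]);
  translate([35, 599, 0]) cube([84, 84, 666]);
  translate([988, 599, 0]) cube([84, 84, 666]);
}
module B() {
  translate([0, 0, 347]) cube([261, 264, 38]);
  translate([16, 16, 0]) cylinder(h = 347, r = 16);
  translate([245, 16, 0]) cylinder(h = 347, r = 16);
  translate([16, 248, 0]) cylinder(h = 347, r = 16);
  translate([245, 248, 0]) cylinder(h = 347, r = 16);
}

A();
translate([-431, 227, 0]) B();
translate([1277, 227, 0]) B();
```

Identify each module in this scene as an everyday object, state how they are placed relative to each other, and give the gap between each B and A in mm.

Each stool's nearest face is 170 mm from the table's bounding box.

A is a table. B is a stool. Two stools sit around the table at the −x, +x sides. The gap between each stool and the table is 170 mm.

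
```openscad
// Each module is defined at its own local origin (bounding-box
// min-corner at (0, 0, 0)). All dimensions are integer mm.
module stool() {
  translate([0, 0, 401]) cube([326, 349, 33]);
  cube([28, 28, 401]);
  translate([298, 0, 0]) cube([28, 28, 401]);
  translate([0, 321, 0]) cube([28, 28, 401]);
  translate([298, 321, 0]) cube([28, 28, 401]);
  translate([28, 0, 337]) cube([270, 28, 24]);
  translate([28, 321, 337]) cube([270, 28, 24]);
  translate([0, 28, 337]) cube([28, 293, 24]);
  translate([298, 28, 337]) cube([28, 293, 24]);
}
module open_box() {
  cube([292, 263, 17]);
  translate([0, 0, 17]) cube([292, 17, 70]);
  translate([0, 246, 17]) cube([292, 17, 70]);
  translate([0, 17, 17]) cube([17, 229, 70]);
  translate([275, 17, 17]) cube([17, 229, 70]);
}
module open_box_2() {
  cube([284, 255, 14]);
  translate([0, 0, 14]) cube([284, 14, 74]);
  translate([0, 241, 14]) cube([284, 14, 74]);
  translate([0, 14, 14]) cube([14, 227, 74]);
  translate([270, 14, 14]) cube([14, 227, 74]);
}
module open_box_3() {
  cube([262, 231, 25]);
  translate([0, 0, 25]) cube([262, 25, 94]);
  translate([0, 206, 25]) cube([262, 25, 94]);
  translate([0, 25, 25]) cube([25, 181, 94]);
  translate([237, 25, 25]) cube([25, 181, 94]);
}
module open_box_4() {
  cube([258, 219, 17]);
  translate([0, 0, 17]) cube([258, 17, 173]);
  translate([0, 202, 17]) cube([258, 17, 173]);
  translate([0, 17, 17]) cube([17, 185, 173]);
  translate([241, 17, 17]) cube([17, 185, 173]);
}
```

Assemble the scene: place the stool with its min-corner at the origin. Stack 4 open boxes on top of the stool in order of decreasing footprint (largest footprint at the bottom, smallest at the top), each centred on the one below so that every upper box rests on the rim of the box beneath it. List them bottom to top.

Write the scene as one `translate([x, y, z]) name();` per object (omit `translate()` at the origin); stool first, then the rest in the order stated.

stool();
translate([17, 43, 434]) open_box();
translate([21, 47, 521]) open_box_2();
translate([32, 59, 609]) open_box_3();
translate([34, 65, 728]) open_box_4();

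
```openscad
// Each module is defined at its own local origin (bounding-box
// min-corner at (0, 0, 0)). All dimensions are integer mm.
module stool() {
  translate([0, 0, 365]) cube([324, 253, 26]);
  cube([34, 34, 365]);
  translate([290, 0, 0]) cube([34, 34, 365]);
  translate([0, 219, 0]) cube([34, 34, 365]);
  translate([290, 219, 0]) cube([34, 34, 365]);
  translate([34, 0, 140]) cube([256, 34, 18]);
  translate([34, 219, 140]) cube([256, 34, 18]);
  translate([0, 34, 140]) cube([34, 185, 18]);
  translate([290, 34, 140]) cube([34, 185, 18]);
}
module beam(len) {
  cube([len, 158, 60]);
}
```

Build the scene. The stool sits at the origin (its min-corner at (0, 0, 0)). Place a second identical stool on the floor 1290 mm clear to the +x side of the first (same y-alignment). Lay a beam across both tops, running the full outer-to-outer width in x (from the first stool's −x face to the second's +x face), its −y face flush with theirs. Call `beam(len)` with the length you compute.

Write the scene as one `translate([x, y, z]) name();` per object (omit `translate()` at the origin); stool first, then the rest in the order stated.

stool();
translate([1614, 0, 0]) stool();
translate([0, 0, 391]) beam(1938);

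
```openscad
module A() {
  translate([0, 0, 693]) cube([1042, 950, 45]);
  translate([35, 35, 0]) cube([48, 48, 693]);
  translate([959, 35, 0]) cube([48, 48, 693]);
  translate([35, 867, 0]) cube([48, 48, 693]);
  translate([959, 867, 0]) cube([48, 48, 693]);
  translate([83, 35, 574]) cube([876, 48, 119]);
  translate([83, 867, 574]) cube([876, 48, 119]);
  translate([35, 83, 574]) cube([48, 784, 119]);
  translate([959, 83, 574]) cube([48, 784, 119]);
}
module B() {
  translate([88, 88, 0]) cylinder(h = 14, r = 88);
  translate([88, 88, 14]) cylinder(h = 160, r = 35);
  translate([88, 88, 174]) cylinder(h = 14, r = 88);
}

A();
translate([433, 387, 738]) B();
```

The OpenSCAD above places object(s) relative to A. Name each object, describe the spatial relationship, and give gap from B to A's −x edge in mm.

The spool's min-x is at 433; the table's min-x is 0; gap = 433 mm.

A is a table. B is a spool. The spool is on top of the table, centred. The gap from the spool to the table's −x edge is 433 mm.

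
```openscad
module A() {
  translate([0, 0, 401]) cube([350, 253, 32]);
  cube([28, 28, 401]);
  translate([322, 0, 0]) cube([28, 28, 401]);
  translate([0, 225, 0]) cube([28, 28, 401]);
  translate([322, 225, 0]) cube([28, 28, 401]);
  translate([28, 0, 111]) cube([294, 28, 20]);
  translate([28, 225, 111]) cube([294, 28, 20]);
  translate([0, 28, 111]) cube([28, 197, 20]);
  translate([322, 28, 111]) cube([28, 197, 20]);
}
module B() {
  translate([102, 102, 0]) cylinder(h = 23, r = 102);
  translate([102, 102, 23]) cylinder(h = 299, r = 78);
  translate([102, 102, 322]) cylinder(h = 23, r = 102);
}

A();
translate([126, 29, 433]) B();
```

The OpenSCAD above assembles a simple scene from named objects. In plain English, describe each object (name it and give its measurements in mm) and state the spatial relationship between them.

A is a four-legged stool. The seat is 350×253 mm, 32 mm thick, top at z = 433 mm. It stands on four square legs, each 28×28 mm in cross-section, from z = 0 to the seat underside, each flush with a corner of the seat. Four stretchers, 28 mm wide and 20 mm tall, connect adjacent legs with their undersides at z = 111 mm, each running between the inner faces of the legs it joins and aligned with the legs' outer faces on the other axis.

B is a spool: two coaxial disc flanges of radius 102 mm and thickness 23 mm, joined by a core cylinder of radius 78 mm and height 299 mm. The lower flange rests on z = 0 and the three cylinders share a vertical axis.

The spool is on top of the stool.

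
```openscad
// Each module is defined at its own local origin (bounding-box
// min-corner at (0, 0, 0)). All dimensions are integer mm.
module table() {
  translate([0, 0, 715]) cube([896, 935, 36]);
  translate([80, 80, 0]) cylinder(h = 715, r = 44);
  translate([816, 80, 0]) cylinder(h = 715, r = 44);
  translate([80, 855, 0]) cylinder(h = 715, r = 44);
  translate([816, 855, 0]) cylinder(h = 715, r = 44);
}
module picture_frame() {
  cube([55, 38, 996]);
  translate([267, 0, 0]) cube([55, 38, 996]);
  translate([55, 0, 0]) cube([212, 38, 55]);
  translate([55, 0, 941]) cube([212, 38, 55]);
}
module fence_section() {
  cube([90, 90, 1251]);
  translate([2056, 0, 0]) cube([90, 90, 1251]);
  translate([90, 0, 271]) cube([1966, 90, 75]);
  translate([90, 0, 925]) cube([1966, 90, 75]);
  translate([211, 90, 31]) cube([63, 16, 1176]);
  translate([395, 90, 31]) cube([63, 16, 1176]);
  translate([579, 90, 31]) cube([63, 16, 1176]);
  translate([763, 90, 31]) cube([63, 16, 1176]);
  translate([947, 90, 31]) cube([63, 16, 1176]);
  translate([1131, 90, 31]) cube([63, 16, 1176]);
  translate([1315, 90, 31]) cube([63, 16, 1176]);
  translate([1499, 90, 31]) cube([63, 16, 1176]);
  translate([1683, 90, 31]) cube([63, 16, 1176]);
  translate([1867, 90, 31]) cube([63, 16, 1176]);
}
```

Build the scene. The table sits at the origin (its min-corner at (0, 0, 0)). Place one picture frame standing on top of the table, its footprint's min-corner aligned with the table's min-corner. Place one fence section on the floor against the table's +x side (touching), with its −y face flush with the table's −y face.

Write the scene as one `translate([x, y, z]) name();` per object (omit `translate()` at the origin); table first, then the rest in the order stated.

table();
translate([0, 0, 751]) picture_frame();
translate([896, 0, 0]) fence_section();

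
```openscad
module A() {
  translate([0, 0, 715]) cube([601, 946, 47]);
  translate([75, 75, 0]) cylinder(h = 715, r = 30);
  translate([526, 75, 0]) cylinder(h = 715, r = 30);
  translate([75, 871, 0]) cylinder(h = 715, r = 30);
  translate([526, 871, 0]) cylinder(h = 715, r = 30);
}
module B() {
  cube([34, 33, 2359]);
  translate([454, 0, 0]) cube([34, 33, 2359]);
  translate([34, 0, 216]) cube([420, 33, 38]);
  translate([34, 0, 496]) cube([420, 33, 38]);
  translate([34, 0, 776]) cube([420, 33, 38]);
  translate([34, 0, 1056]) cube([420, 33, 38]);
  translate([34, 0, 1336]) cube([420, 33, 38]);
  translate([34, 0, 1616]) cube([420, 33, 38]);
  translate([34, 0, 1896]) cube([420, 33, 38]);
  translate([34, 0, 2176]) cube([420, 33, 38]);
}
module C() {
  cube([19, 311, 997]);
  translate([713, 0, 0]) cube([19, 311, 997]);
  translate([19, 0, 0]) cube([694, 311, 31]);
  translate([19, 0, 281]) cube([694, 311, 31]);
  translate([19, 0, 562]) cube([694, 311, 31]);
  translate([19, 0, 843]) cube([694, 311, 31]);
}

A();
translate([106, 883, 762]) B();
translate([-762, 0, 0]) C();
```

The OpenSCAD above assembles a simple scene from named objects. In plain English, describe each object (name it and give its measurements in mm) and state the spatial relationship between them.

A is a table with a 601×946 mm rectangular top, 47 mm thick, top surface at z = 762 mm, supported by four round legs of 60 mm diameter, each leg's bounding box inset 45 mm from the nearest pair of top edges, running from the floor.

B is a wooden ladder with two side rails of 34×33 mm section and 2359 mm height, set 488 mm apart overall. Between them run 8 rectangular rungs (33 mm deep, 38 mm thick), front faces flush with the rails' −y face. The bottom of the first rung is 216 mm above the floor and each subsequent rung is 280 mm higher than the one below.

C is an open bookshelf. Two side panels, each 19 mm thick, 311 mm deep and 997 mm tall, stand 732 mm apart (outside-to-outside). Between them sit 4 shelves, each 31 mm thick and 311 mm deep, spanning the full gap between the sides. The bottom shelf rests on the floor (its underside at z = 0) and the clear gap between one shelf's top and the next shelf's underside is 250 mm.

The ladder is on top of the table. The bookshelf is on the floor beside the table on its −x side.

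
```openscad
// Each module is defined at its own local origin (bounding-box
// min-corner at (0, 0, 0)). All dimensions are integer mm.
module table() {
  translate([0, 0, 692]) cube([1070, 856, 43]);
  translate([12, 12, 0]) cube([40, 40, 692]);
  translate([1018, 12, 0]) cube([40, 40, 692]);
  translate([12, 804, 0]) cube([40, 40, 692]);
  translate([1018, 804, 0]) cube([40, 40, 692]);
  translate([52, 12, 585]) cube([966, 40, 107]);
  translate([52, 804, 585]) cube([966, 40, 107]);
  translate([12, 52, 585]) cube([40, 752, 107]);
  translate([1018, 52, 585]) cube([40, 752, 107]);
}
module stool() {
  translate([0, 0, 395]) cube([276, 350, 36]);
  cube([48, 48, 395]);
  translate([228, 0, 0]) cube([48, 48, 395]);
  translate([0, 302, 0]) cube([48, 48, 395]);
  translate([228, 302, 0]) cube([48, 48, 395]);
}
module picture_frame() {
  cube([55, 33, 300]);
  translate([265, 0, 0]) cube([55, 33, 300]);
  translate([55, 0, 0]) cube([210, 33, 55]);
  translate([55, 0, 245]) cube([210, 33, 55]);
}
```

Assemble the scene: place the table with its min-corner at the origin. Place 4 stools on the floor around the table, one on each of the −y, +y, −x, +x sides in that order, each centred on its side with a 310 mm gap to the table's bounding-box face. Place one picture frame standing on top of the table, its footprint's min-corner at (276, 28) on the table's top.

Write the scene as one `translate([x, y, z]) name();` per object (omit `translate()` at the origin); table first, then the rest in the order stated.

table();
translate([397, -660, 0]) stool();
translate([397, 1166, 0]) stool();
translate([-586, 253, 0]) stool();
translate([1380, 253, 0]) stool();
translate([276, 28, 735]) picture_frame();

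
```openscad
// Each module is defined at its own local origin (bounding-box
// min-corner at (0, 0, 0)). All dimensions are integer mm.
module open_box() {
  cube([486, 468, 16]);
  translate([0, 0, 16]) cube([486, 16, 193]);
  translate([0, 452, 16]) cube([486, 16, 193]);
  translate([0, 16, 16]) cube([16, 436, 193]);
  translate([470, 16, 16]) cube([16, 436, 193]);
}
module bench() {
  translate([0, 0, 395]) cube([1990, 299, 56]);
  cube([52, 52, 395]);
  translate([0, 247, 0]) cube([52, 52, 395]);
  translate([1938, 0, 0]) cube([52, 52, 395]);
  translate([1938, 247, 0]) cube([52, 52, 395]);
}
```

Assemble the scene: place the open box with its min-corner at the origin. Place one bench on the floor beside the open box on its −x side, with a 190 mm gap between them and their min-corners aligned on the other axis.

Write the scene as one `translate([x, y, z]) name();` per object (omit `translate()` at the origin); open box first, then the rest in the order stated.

open_box();
translate([-2180, 0, 0]) bench();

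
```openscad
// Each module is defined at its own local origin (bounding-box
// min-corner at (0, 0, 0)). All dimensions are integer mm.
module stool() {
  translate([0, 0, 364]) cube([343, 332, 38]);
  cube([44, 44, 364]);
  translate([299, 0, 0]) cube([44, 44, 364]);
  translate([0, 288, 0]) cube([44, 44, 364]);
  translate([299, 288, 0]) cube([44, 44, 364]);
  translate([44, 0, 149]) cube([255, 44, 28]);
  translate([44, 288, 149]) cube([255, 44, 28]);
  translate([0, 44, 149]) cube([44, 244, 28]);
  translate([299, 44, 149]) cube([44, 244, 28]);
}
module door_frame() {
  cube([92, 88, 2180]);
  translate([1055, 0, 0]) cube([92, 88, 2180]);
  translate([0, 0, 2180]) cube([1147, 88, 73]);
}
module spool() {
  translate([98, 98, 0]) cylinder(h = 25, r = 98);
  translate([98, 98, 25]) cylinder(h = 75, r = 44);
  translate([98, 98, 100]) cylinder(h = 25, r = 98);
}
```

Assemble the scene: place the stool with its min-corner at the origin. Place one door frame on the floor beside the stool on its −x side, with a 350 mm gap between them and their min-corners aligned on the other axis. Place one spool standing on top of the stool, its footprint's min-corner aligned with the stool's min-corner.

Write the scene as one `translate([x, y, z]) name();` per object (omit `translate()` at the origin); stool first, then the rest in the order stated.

stool();
translate([-1497, 0, 0]) door_frame();
translate([0, 0, 402]) spool();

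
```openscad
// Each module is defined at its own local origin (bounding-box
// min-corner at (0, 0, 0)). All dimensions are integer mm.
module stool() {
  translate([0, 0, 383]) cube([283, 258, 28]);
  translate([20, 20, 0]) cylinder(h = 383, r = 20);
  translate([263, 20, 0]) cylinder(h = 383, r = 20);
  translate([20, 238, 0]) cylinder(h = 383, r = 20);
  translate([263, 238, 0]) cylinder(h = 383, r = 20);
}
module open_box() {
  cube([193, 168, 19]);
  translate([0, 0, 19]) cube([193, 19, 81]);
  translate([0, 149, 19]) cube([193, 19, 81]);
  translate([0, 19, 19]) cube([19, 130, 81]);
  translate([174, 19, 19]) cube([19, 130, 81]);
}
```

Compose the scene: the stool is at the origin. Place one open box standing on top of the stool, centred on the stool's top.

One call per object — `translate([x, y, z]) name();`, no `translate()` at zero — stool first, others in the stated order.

stool();
translate([45, 45, 411]) open_box();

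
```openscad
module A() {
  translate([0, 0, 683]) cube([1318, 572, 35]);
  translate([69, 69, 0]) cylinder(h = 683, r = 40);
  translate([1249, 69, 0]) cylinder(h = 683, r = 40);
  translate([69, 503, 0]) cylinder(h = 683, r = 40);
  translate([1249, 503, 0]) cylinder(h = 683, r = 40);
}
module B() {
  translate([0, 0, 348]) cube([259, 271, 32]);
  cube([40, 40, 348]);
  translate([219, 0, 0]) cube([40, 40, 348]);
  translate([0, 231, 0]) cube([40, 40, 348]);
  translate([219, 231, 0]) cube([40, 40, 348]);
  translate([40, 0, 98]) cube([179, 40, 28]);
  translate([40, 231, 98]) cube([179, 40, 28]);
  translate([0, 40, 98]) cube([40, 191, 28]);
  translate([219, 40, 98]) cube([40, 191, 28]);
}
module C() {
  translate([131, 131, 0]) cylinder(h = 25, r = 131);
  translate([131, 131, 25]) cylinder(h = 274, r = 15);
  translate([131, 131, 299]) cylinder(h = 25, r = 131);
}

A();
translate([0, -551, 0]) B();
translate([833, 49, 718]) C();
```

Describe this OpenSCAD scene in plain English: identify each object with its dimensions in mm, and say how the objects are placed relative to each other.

A is a table: top 1318 mm (x) × 572 mm (y), 35 mm thick, upper face at z = 718 mm, on four round legs of 80 mm diameter, each leg's bounding box inset 29 mm from the nearest pair of top edges, running from z = 0 to the bottom of the top.

B is a four-legged stool. The seat is a 259×271×32 mm slab whose top surface is at z = 380 mm; four square legs, each 40×40 mm in cross-section, run from the floor (z = 0) to the underside of the seat, each flush with a corner of the seat. Four stretchers, 40 mm wide and 28 mm tall, connect adjacent legs with their undersides at z = 98 mm, each running between the inner faces of the legs it joins and aligned with the legs' outer faces on the other axis.

C is a spool: two coaxial disc flanges of radius 131 mm and thickness 25 mm, joined by a core cylinder of radius 15 mm and height 274 mm. The lower flange rests on z = 0 and the three cylinders share a vertical axis.

The stool is on the floor beside the table on its −y side. The spool is on top of the table.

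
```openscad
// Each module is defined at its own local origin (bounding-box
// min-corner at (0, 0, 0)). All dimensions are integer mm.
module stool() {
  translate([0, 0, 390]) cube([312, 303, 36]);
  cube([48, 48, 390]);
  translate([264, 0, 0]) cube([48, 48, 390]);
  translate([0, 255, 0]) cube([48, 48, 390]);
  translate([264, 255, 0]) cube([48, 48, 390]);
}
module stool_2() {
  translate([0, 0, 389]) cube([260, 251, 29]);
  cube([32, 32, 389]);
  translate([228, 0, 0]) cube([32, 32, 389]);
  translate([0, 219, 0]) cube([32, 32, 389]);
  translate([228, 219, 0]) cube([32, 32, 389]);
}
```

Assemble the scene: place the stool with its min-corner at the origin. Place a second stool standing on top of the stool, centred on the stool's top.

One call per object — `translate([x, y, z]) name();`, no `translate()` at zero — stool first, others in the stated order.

stool();
translate([26, 26, 426]) stool_2();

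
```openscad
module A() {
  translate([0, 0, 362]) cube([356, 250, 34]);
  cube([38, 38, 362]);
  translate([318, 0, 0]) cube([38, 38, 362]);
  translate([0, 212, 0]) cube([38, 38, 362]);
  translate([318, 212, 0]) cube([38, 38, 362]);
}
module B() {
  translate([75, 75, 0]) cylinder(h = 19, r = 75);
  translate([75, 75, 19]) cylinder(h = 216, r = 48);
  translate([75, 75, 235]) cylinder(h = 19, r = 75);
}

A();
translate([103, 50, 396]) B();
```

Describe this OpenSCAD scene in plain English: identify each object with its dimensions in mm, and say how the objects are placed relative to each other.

A is a four-legged stool. The seat is 356×250 mm, 34 mm thick, top at z = 396 mm. It stands on four square legs, each 38×38 mm in cross-section, from z = 0 to the seat underside, each flush with a corner of the seat.

B is a spool: two coaxial disc flanges of radius 75 mm and thickness 19 mm, joined by a core cylinder of radius 48 mm and height 216 mm. The lower flange rests on z = 0 and the three cylinders share a vertical axis.

The spool is on top of the stool, centred.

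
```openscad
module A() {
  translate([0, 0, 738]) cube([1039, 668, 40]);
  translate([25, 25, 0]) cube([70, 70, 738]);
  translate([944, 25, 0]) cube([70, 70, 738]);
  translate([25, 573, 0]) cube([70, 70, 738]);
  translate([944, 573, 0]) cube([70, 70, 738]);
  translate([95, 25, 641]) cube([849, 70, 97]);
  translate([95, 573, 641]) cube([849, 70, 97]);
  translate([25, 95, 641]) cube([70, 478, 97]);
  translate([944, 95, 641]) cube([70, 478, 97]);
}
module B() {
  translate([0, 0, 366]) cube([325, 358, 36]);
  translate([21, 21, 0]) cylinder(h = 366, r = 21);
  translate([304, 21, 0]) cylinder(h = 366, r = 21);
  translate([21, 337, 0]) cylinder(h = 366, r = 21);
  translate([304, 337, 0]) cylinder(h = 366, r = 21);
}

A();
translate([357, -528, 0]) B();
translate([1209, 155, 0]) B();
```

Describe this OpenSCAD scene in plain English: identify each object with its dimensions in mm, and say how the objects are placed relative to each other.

A is a table: top 1039 mm (x) × 668 mm (y), 40 mm thick, upper face at z = 778 mm, on four 70×70 mm square legs, each inset 25 mm from the nearest pair of top edges, running from z = 0 to the bottom of the top. Four apron rails, 70 mm thick and 97 mm tall, run between adjacent legs with their top edges flush with the underside of the top and their outer faces flush with the legs' outer faces.

B is a simple wooden stool: a rectangular seat 325 mm (x) by 358 mm (y), 36 mm thick, top face at z = 402 mm, on four round legs, each 42 mm in diameter. The legs rest on z = 0, each leg's axis is inset half a diameter from the nearest pair of seat edges (so the leg's bounding box is flush with the corner).

Two stools sit around the table at the −y, +x sides.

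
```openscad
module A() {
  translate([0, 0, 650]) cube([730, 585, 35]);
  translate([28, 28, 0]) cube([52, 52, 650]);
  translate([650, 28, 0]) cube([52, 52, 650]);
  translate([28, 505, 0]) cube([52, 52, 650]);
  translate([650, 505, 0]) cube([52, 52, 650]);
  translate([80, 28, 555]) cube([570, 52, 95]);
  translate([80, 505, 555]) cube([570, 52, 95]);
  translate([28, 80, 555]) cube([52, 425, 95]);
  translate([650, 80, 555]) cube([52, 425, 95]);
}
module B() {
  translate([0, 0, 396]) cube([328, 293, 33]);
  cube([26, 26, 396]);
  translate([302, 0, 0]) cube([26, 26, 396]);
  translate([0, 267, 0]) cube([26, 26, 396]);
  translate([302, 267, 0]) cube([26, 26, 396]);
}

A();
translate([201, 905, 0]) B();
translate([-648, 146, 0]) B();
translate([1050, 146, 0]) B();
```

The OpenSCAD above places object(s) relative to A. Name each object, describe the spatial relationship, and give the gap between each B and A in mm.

A is a table. B is a stool. Three stools sit around the table at the +y, −x, +x sides. The gap between each stool and the table is 320 mm.

Each stool's nearest face is 320 mm from the table's bounding box.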